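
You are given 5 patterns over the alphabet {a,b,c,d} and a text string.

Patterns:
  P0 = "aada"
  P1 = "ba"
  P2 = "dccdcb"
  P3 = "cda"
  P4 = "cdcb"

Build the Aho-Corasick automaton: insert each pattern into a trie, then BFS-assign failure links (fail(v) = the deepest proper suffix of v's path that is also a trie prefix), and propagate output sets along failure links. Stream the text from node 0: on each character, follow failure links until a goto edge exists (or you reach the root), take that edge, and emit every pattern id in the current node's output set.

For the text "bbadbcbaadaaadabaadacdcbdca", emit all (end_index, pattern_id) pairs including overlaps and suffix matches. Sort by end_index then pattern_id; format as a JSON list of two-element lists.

Build automaton:
Trie nodes:
  n0 'ε': a→1 b→5 c→13 d→7
  n1 'a': a→2
  n2 'aa': d→3
  n3 'aad': a→4
  n4 'aada': ·  ←P0
  n5 'b': a→6
  n6 'ba': ·  ←P1
  n7 'd': c→8
  n8 'dc': c→9
  n9 'dcc': d→10
  n10 'dccd': c→11
  n11 'dccdc': b→12
  n12 'dccdcb': ·  ←P2
  n13 'c': d→14
  n14 'cd': a→15 c→16
  n15 'cda': ·  ←P3
  n16 'cdc': b→17
  n17 'cdcb': ·  ←P4

BFS fail/out derivation:
  n1('a'): parent n0 fail=0; on 'a' 0 → fail=0;  out ∅∪∅=∅
  n5('b'): parent n0 fail=0; on 'b' 0 → fail=0;  out ∅∪∅=∅
  n7('d'): parent n0 fail=0; on 'd' 0 → fail=0;  out ∅∪∅=∅
  n13('c'): parent n0 fail=0; on 'c' 0 → fail=0;  out ∅∪∅=∅
  n2('aa'): parent n1 fail=0; on 'a' 0 → fail=1;  out ∅∪∅=∅
  n6('ba'): parent n5 fail=0; on 'a' 0 → fail=1;  out {1}∪∅={1}
  n8('dc'): parent n7 fail=0; on 'c' 0 → fail=13;  out ∅∪∅=∅
  n14('cd'): parent n13 fail=0; on 'd' 0 → fail=7;  out ∅∪∅=∅
  n3('aad'): parent n2 fail=1; on 'd' 1→0 → fail=7;  out ∅∪∅=∅
  n9('dcc'): parent n8 fail=13; on 'c' 13→0 → fail=13;  out ∅∪∅=∅
  n15('cda'): parent n14 fail=7; on 'a' 7→0 → fail=1;  out {3}∪∅={3}
  n16('cdc'): parent n14 fail=7; on 'c' 7 → fail=8;  out ∅∪∅=∅
  n4('aada'): parent n3 fail=7; on 'a' 7→0 → fail=1;  out {0}∪∅={0}
  n10('dccd'): parent n9 fail=13; on 'd' 13 → fail=14;  out ∅∪∅=∅
  n17('cdcb'): parent n16 fail=8; on 'b' 8→13→0 → fail=5;  out {4}∪∅={4}
  n11('dccdc'): parent n10 fail=14; on 'c' 14 → fail=16;  out ∅∪∅=∅
  n12('dccdcb'): parent n11 fail=16; on 'b' 16 → fail=17;  out {2}∪{4}={2,4}

Text stream:
[0] read 'b'  n0⇒n5
[1] read 'b'  n5⇒n5 (fail-walked)
[2] read 'a'  n5⇒n6  emit P1@[1:2]
[3] read 'd'  n6⇒n7 (fail-walked)
[4] read 'b'  n7⇒n5 (fail-walked)
[5] read 'c'  n5⇒n13 (fail-walked)
[6] read 'b'  n13⇒n5 (fail-walked)
[7] read 'a'  n5⇒n6  emit P1@[6:7]
[8] read 'a'  n6⇒n2 (fail-walked)
[9] read 'd'  n2⇒n3
[10] read 'a'  n3⇒n4  emit P0@[7:10]
[11] read 'a'  n4⇒n2 (fail-walked)
[12] read 'a'  n2⇒n2 (fail-walked)
[13] read 'd'  n2⇒n3
[14] read 'a'  n3⇒n4  emit P0@[11:14]
[15] read 'b'  n4⇒n5 (fail-walked)
[16] read 'a'  n5⇒n6  emit P1@[15:16]
[17] read 'a'  n6⇒n2 (fail-walked)
[18] read 'd'  n2⇒n3
[19] read 'a'  n3⇒n4  emit P0@[16:19]
[20] read 'c'  n4⇒n13 (fail-walked)
[21] read 'd'  n13⇒n14
[22] read 'c'  n14⇒n16
[23] read 'b'  n16⇒n17  emit P4@[20:23]
[24] read 'd'  n17⇒n7 (fail-walked)
[25] read 'c'  n7⇒n8
[26] read 'a'  n8⇒n1 (fail-walked)

All matches (sorted): [[2,1],[7,1],[10,0],[14,0],[16,1],[19,0],[23,4]]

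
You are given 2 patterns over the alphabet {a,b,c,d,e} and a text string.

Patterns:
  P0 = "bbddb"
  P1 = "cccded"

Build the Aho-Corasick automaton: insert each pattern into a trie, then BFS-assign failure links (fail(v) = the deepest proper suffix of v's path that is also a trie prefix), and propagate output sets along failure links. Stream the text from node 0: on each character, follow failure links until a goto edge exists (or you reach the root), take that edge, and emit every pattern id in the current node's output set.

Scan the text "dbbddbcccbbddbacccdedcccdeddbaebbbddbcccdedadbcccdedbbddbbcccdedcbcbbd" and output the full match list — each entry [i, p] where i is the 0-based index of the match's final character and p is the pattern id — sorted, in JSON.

Build automaton:
Trie (insert patterns):
  0='ε' goto b→1 c→6
  1='b' goto b→2
  2='bb' goto d→3
  3='bbd' goto d→4
  4='bbdd' goto b→5
  5='bbddb' goto ·  [P0 ends]
  6='c' goto c→7
  7='cc' goto c→8
  8='ccc' goto d→9
  9='cccd' goto e→10
  10='cccde' goto d→11
  11='cccded' goto ·  [P1 ends]

Failure links (BFS by depth):
  n1('b'): parent n0 fail=0; on 'b' 0 → fail=0;  out ∅∪∅=∅
  n6('c'): parent n0 fail=0; on 'c' 0 → fail=0;  out ∅∪∅=∅
  n2('bb'): parent n1 fail=0; on 'b' 0 → fail=1;  out ∅∪∅=∅
  n7('cc'): parent n6 fail=0; on 'c' 0 → fail=6;  out ∅∪∅=∅
  n3('bbd'): parent n2 fail=1; on 'd' 1→0 → fail=0;  out ∅∪∅=∅
  n8('ccc'): parent n7 fail=6; on 'c' 6 → fail=7;  out ∅∪∅=∅
  n4('bbdd'): parent n3 fail=0; on 'd' 0 → fail=0;  out ∅∪∅=∅
  n9('cccd'): parent n8 fail=7; on 'd' 7→6→0 → fail=0;  out ∅∪∅=∅
  n5('bbddb'): parent n4 fail=0; on 'b' 0 → fail=1;  out {0}∪∅={0}
  n10('cccde'): parent n9 fail=0; on 'e' 0 → fail=0;  out ∅∪∅=∅
  n11('cccded'): parent n10 fail=0; on 'd' 0 → fail=0;  out {1}∪∅={1}

Scan:
pos 0 'd': at 0
pos 1 'b': at 1
pos 2 'b': at 2
pos 3 'd': at 3
pos 4 'd': at 4
pos 5 'b': at 5  → match P0@[1:5]
pos 6 'c': at 6 (fail-walked)
pos 7 'c': at 7
pos 8 'c': at 8
pos 9 'b': at 1 (fail-walked)
pos 10 'b': at 2
pos 11 'd': at 3
pos 12 'd': at 4
pos 13 'b': at 5  → match P0@[9:13]
pos 14 'a': at 0 (fail-walked)
pos 15 'c': at 6
pos 16 'c': at 7
pos 17 'c': at 8
pos 18 'd': at 9
pos 19 'e': at 10
pos 20 'd': at 11  → match P1@[15:20]
pos 21 'c': at 6 (fail-walked)
pos 22 'c': at 7
pos 23 'c': at 8
pos 24 'd': at 9
pos 25 'e': at 10
pos 26 'd': at 11  → match P1@[21:26]
pos 27 'd': at 0 (fail-walked)
pos 28 'b': at 1
pos 29 'a': at 0 (fail-walked)
pos 30 'e': at 0
pos 31 'b': at 1
pos 32 'b': at 2
pos 33 'b': at 2 (fail-walked)
pos 34 'd': at 3
pos 35 'd': at 4
pos 36 'b': at 5  → match P0@[32:36]
pos 37 'c': at 6 (fail-walked)
pos 38 'c': at 7
pos 39 'c': at 8
pos 40 'd': at 9
pos 41 'e': at 10
pos 42 'd': at 11  → match P1@[37:42]
pos 43 'a': at 0 (fail-walked)
pos 44 'd': at 0
pos 45 'b': at 1
pos 46 'c': at 6 (fail-walked)
pos 47 'c': at 7
pos 48 'c': at 8
pos 49 'd': at 9
pos 50 'e': at 10
pos 51 'd': at 11  → match P1@[46:51]
pos 52 'b': at 1 (fail-walked)
pos 53 'b': at 2
pos 54 'd': at 3
pos 55 'd': at 4
pos 56 'b': at 5  → match P0@[52:56]
pos 57 'b': at 2 (fail-walked)
pos 58 'c': at 6 (fail-walked)
pos 59 'c': at 7
pos 60 'c': at 8
pos 61 'd': at 9
pos 62 'e': at 10
pos 63 'd': at 11  → match P1@[58:63]
pos 64 'c': at 6 (fail-walked)
pos 65 'b': at 1 (fail-walked)
pos 66 'c': at 6 (fail-walked)
pos 67 'b': at 1 (fail-walked)
pos 68 'b': at 2
pos 69 'd': at 3

Result: [[5,0],[13,0],[20,1],[26,1],[36,0],[42,1],[51,1],[56,0],[63,1]]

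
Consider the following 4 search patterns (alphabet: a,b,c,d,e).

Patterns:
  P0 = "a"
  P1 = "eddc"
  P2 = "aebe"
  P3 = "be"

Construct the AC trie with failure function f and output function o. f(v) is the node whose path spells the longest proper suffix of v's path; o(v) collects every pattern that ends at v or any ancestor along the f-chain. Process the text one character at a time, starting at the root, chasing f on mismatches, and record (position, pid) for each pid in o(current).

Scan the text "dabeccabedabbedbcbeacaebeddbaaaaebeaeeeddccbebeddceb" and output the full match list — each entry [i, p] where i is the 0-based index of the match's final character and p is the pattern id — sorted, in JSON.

Build:
Trie nodes:
  0='ε' goto a→1 b→9 e→2
  1='a' goto e→6  [P0 ends]
  2='e' goto d→3
  3='ed' goto d→4
  4='edd' goto c→5
  5='eddc' goto ·  [P1 ends]
  6='ae' goto b→7
  7='aeb' goto e→8
  8='aebe' goto ·  [P2 ends]
  9='b' goto e→10
  10='be' goto ·  [P3 ends]

BFS fail/out derivation:
  n1('a'): parent n0 fail=0; on 'a' 0 → fail=0;  out {0}∪∅={0}
  n2('e'): parent n0 fail=0; on 'e' 0 → fail=0;  out ∅∪∅=∅
  n9('b'): parent n0 fail=0; on 'b' 0 → fail=0;  out ∅∪∅=∅
  n3('ed'): parent n2 fail=0; on 'd' 0 → fail=0;  out ∅∪∅=∅
  n6('ae'): parent n1 fail=0; on 'e' 0 → fail=2;  out ∅∪∅=∅
  n10('be'): parent n9 fail=0; on 'e' 0 → fail=2;  out {3}∪∅={3}
  n4('edd'): parent n3 fail=0; on 'd' 0 → fail=0;  out ∅∪∅=∅
  n7('aeb'): parent n6 fail=2; on 'b' 2→0 → fail=9;  out ∅∪∅=∅
  n5('eddc'): parent n4 fail=0; on 'c' 0 → fail=0;  out {1}∪∅={1}
  n8('aebe'): parent n7 fail=9; on 'e' 9 → fail=10;  out {2}∪{3}={2,3}

Text stream:
i=0 'd': node 0→0
i=1 'a': node 0→1  ** P0@[1:1]
i=2 'b': node 1→9 ·f
i=3 'e': node 9→10  ** P3@[2:3]
i=4 'c': node 10→0 ·f
i=5 'c': node 0→0
i=6 'a': node 0→1  ** P0@[6:6]
i=7 'b': node 1→9 ·f
i=8 'e': node 9→10  ** P3@[7:8]
i=9 'd': node 10→3 ·f
i=10 'a': node 3→1 ·f  ** P0@[10:10]
i=11 'b': node 1→9 ·f
i=12 'b': node 9→9 ·f
i=13 'e': node 9→10  ** P3@[12:13]
i=14 'd': node 10→3 ·f
i=15 'b': node 3→9 ·f
i=16 'c': node 9→0 ·f
i=17 'b': node 0→9
i=18 'e': node 9→10  ** P3@[17:18]
i=19 'a': node 10→1 ·f  ** P0@[19:19]
i=20 'c': node 1→0 ·f
i=21 'a': node 0→1  ** P0@[21:21]
i=22 'e': node 1→6
i=23 'b': node 6→7
i=24 'e': node 7→8  ** P2@[21:24],P3@[23:24]
i=25 'd': node 8→3 ·f
i=26 'd': node 3→4
i=27 'b': node 4→9 ·f
i=28 'a': node 9→1 ·f  ** P0@[28:28]
i=29 'a': node 1→1 ·f  ** P0@[29:29]
i=30 'a': node 1→1 ·f  ** P0@[30:30]
i=31 'a': node 1→1 ·f  ** P0@[31:31]
i=32 'e': node 1→6
i=33 'b': node 6→7
i=34 'e': node 7→8  ** P2@[31:34],P3@[33:34]
i=35 'a': node 8→1 ·f  ** P0@[35:35]
i=36 'e': node 1→6
i=37 'e': node 6→2 ·f
i=38 'e': node 2→2 ·f
i=39 'd': node 2→3
i=40 'd': node 3→4
i=41 'c': node 4→5  ** P1@[38:41]
i=42 'c': node 5→0 ·f
i=43 'b': node 0→9
i=44 'e': node 9→10  ** P3@[43:44]
i=45 'b': node 10→9 ·f
i=46 'e': node 9→10  ** P3@[45:46]
i=47 'd': node 10→3 ·f
i=48 'd': node 3→4
i=49 'c': node 4→5  ** P1@[46:49]
i=50 'e': node 5→2 ·f
i=51 'b': node 2→9 ·f

All matches (sorted): [[1,0],[3,3],[6,0],[8,3],[10,0],[13,3],[18,3],[19,0],[21,0],[24,2],[24,3],[28,0],[29,0],[30,0],[31,0],[34,2],[34,3],[35,0],[41,1],[44,3],[46,3],[49,1]]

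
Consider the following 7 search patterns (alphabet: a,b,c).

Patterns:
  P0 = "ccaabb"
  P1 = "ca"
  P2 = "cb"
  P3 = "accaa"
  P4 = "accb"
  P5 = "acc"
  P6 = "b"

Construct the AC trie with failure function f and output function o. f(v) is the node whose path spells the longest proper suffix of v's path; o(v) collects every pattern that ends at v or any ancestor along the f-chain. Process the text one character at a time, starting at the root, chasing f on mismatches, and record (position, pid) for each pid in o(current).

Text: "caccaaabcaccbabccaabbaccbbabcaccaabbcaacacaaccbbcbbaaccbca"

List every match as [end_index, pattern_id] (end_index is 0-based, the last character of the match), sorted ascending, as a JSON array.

Build:
Trie (insert patterns):
  0='ε' goto a→9 b→15 c→1
  1='c' goto a→7 b→8 c→2
  2='cc' goto a→3
  3='cca' goto a→4
  4='ccaa' goto b→5
  5='ccaab' goto b→6
  6='ccaabb' goto ·  ←P0
  7='ca' goto ·  ←P1
  8='cb' goto ·  ←P2
  9='a' goto c→10
  10='ac' goto c→11
  11='acc' goto a→12 b→14  ←P5
  12='acca' goto a→13
  13='accaa' goto ·  ←P3
  14='accb' goto ·  ←P4
  15='b' goto ·  ←P6

BFS fail/out derivation:
  n1('c'): parent n0 fail=0; on 'c' 0 → fail=0;  out ∅∪∅=∅
  n9('a'): parent n0 fail=0; on 'a' 0 → fail=0;  out ∅∪∅=∅
  n15('b'): parent n0 fail=0; on 'b' 0 → fail=0;  out {6}∪∅={6}
  n2('cc'): parent n1 fail=0; on 'c' 0 → fail=1;  out ∅∪∅=∅
  n7('ca'): parent n1 fail=0; on 'a' 0 → fail=9;  out {1}∪∅={1}
  n8('cb'): parent n1 fail=0; on 'b' 0 → fail=15;  out {2}∪{6}={2,6}
  n10('ac'): parent n9 fail=0; on 'c' 0 → fail=1;  out ∅∪∅=∅
  n3('cca'): parent n2 fail=1; on 'a' 1 → fail=7;  out ∅∪{1}={1}
  n11('acc'): parent n10 fail=1; on 'c' 1 → fail=2;  out {5}∪∅={5}
  n4('ccaa'): parent n3 fail=7; on 'a' 7→9→0 → fail=9;  out ∅∪∅=∅
  n12('acca'): parent n11 fail=2; on 'a' 2 → fail=3;  out ∅∪{1}={1}
  n14('accb'): parent n11 fail=2; on 'b' 2→1 → fail=8;  out {4}∪{2,6}={2,4,6}
  n5('ccaab'): parent n4 fail=9; on 'b' 9→0 → fail=15;  out ∅∪{6}={6}
  n13('accaa'): parent n12 fail=3; on 'a' 3 → fail=4;  out {3}∪∅={3}
  n6('ccaabb'): parent n5 fail=15; on 'b' 15→0 → fail=15;  out {0}∪{6}={0,6}

Run:
i=0 'c': node 0→1
i=1 'a': node 1→7  → match P1@[0:1]
i=2 'c': node 7→10 ·f
i=3 'c': node 10→11  → match P5@[1:3]
i=4 'a': node 11→12  → match P1@[3:4]
i=5 'a': node 12→13  → match P3@[1:5]
i=6 'a': node 13→9 ·f
i=7 'b': node 9→15 ·f  → match P6@[7:7]
i=8 'c': node 15→1 ·f
i=9 'a': node 1→7  → match P1@[8:9]
i=10 'c': node 7→10 ·f
i=11 'c': node 10→11  → match P5@[9:11]
i=12 'b': node 11→14  → match P2@[11:12],P4@[9:12],P6@[12:12]
i=13 'a': node 14→9 ·f
i=14 'b': node 9→15 ·f  → match P6@[14:14]
i=15 'c': node 15→1 ·f
i=16 'c': node 1→2
i=17 'a': node 2→3  → match P1@[16:17]
i=18 'a': node 3→4
i=19 'b': node 4→5  → match P6@[19:19]
i=20 'b': node 5→6  → match P0@[15:20],P6@[20:20]
i=21 'a': node 6→9 ·f
i=22 'c': node 9→10
i=23 'c': node 10→11  → match P5@[21:23]
i=24 'b': node 11→14  → match P2@[23:24],P4@[21:24],P6@[24:24]
i=25 'b': node 14→15 ·f  → match P6@[25:25]
i=26 'a': node 15→9 ·f
i=27 'b': node 9→15 ·f  → match P6@[27:27]
i=28 'c': node 15→1 ·f
i=29 'a': node 1→7  → match P1@[28:29]
i=30 'c': node 7→10 ·f
i=31 'c': node 10→11  → match P5@[29:31]
i=32 'a': node 11→12  → match P1@[31:32]
i=33 'a': node 12→13  → match P3@[29:33]
i=34 'b': node 13→5 ·f  → match P6@[34:34]
i=35 'b': node 5→6  → match P0@[30:35],P6@[35:35]
i=36 'c': node 6→1 ·f
i=37 'a': node 1→7  → match P1@[36:37]
i=38 'a': node 7→9 ·f
i=39 'c': node 9→10
i=40 'a': node 10→7 ·f  → match P1@[39:40]
i=41 'c': node 7→10 ·f
i=42 'a': node 10→7 ·f  → match P1@[41:42]
i=43 'a': node 7→9 ·f
i=44 'c': node 9→10
i=45 'c': node 10→11  → match P5@[43:45]
i=46 'b': node 11→14  → match P2@[45:46],P4@[43:46],P6@[46:46]
i=47 'b': node 14→15 ·f  → match P6@[47:47]
i=48 'c': node 15→1 ·f
i=49 'b': node 1→8  → match P2@[48:49],P6@[49:49]
i=50 'b': node 8→15 ·f  → match P6@[50:50]
i=51 'a': node 15→9 ·f
i=52 'a': node 9→9 ·f
i=53 'c': node 9→10
i=54 'c': node 10→11  → match P5@[52:54]
i=55 'b': node 11→14  → match P2@[54:55],P4@[52:55],P6@[55:55]
i=56 'c': node 14→1 ·f
i=57 'a': node 1→7  → match P1@[56:57]

Matches: [[1,1],[3,5],[4,1],[5,3],[7,6],[9,1],[11,5],[12,2],[12,4],[12,6],[14,6],[17,1],[19,6],[20,0],[20,6],[23,5],[24,2],[24,4],[24,6],[25,6],[27,6],[29,1],[31,5],[32,1],[33,3],[34,6],[35,0],[35,6],[37,1],[40,1],[42,1],[45,5],[46,2],[46,4],[46,6],[47,6],[49,2],[49,6],[50,6],[54,5],[55,2],[55,4],[55,6],[57,1]]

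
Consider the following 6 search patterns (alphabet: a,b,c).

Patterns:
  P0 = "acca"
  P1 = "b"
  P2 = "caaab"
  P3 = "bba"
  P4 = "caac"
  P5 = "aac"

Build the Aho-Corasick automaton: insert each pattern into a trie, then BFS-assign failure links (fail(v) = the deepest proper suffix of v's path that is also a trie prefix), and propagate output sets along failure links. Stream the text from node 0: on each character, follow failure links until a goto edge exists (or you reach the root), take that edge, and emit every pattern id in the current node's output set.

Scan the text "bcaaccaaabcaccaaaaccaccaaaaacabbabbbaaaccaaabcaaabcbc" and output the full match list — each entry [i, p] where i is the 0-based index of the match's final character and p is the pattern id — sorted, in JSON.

Construct AC machine:
Trie (insert patterns):
  n0 'ε': a→1 b→5 c→6
  n1 'a': a→14 c→2
  n2 'ac': c→3
  n3 'acc': a→4
  n4 'acca': ·  [P0 ends]
  n5 'b': b→11  [P1 ends]
  n6 'c': a→7
  n7 'ca': a→8
  n8 'caa': a→9 c→13
  n9 'caaa': b→10
  n10 'caaab': ·  [P2 ends]
  n11 'bb': a→12
  n12 'bba': ·  [P3 ends]
  n13 'caac': ·  [P4 ends]
  n14 'aa': c→15
  n15 'aac': ·  [P5 ends]

Failure links (BFS by depth):
  fail(1) 'a': from fail(0)=0 chase 'a': 0 ⇒ 0;  out=∅∪out(0)=∅
  fail(5) 'b': from fail(0)=0 chase 'b': 0 ⇒ 0;  out={1}∪out(0)={1}
  fail(6) 'c': from fail(0)=0 chase 'c': 0 ⇒ 0;  out=∅∪out(0)=∅
  fail(2) 'ac': from fail(1)=0 chase 'c': 0 ⇒ 6;  out=∅∪out(6)=∅
  fail(7) 'ca': from fail(6)=0 chase 'a': 0 ⇒ 1;  out=∅∪out(1)=∅
  fail(11) 'bb': from fail(5)=0 chase 'b': 0 ⇒ 5;  out=∅∪out(5)={1}
  fail(14) 'aa': from fail(1)=0 chase 'a': 0 ⇒ 1;  out=∅∪out(1)=∅
  fail(3) 'acc': from fail(2)=6 chase 'c': 6→0 ⇒ 6;  out=∅∪out(6)=∅
  fail(8) 'caa': from fail(7)=1 chase 'a': 1 ⇒ 14;  out=∅∪out(14)=∅
  fail(12) 'bba': from fail(11)=5 chase 'a': 5→0 ⇒ 1;  out={3}∪out(1)={3}
  fail(15) 'aac': from fail(14)=1 chase 'c': 1 ⇒ 2;  out={5}∪out(2)={5}
  fail(4) 'acca': from fail(3)=6 chase 'a': 6 ⇒ 7;  out={0}∪out(7)={0}
  fail(9) 'caaa': from fail(8)=14 chase 'a': 14→1 ⇒ 14;  out=∅∪out(14)=∅
  fail(13) 'caac': from fail(8)=14 chase 'c': 14 ⇒ 15;  out={4}∪out(15)={4,5}
  fail(10) 'caaab': from fail(9)=14 chase 'b': 14→1→0 ⇒ 5;  out={2}∪out(5)={1,2}

Text stream:
pos 0 'b': at 5  ** P1@[0:0]
pos 1 'c': at 6 (fail-walked)
pos 2 'a': at 7
pos 3 'a': at 8
pos 4 'c': at 13  ** P4@[1:4],P5@[2:4]
pos 5 'c': at 3 (fail-walked)
pos 6 'a': at 4  ** P0@[3:6]
pos 7 'a': at 8 (fail-walked)
pos 8 'a': at 9
pos 9 'b': at 10  ** P1@[9:9],P2@[5:9]
pos 10 'c': at 6 (fail-walked)
pos 11 'a': at 7
pos 12 'c': at 2 (fail-walked)
pos 13 'c': at 3
pos 14 'a': at 4  ** P0@[11:14]
pos 15 'a': at 8 (fail-walked)
pos 16 'a': at 9
pos 17 'a': at 14 (fail-walked)
pos 18 'c': at 15  ** P5@[16:18]
pos 19 'c': at 3 (fail-walked)
pos 20 'a': at 4  ** P0@[17:20]
pos 21 'c': at 2 (fail-walked)
pos 22 'c': at 3
pos 23 'a': at 4  ** P0@[20:23]
pos 24 'a': at 8 (fail-walked)
pos 25 'a': at 9
pos 26 'a': at 14 (fail-walked)
pos 27 'a': at 14 (fail-walked)
pos 28 'c': at 15  ** P5@[26:28]
pos 29 'a': at 7 (fail-walked)
pos 30 'b': at 5 (fail-walked)  ** P1@[30:30]
pos 31 'b': at 11  ** P1@[31:31]
pos 32 'a': at 12  ** P3@[30:32]
pos 33 'b': at 5 (fail-walked)  ** P1@[33:33]
pos 34 'b': at 11  ** P1@[34:34]
pos 35 'b': at 11 (fail-walked)  ** P1@[35:35]
pos 36 'a': at 12  ** P3@[34:36]
pos 37 'a': at 14 (fail-walked)
pos 38 'a': at 14 (fail-walked)
pos 39 'c': at 15  ** P5@[37:39]
pos 40 'c': at 3 (fail-walked)
pos 41 'a': at 4  ** P0@[38:41]
pos 42 'a': at 8 (fail-walked)
pos 43 'a': at 9
pos 44 'b': at 10  ** P1@[44:44],P2@[40:44]
pos 45 'c': at 6 (fail-walked)
pos 46 'a': at 7
pos 47 'a': at 8
pos 48 'a': at 9
pos 49 'b': at 10  ** P1@[49:49],P2@[45:49]
pos 50 'c': at 6 (fail-walked)
pos 51 'b': at 5 (fail-walked)  ** P1@[51:51]
pos 52 'c': at 6 (fail-walked)

All matches (sorted): [[0,1],[4,4],[4,5],[6,0],[9,1],[9,2],[14,0],[18,5],[20,0],[23,0],[28,5],[30,1],[31,1],[32,3],[33,1],[34,1],[35,1],[36,3],[39,5],[41,0],[44,1],[44,2],[49,1],[49,2],[51,1]]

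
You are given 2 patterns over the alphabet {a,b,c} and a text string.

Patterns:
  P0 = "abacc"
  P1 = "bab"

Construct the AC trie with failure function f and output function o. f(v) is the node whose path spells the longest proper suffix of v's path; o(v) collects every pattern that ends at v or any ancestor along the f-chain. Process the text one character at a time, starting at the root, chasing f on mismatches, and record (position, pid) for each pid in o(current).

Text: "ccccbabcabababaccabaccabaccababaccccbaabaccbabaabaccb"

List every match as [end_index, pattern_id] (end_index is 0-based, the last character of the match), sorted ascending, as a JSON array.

Construct AC machine:
Trie (insert patterns):
  n0 'ε': a→1 b→6
  n1 'a': b→2
  n2 'ab': a→3
  n3 'aba': c→4
  n4 'abac': c→5
  n5 'abacc': ·  ←P0
  n6 'b': a→7
  n7 'ba': b→8
  n8 'bab': ·  ←P1

BFS fail/out derivation:
  n1('a'): parent n0 fail=0; on 'a' 0 → fail=0;  out ∅∪∅=∅
  n6('b'): parent n0 fail=0; on 'b' 0 → fail=0;  out ∅∪∅=∅
  n2('ab'): parent n1 fail=0; on 'b' 0 → fail=6;  out ∅∪∅=∅
  n7('ba'): parent n6 fail=0; on 'a' 0 → fail=1;  out ∅∪∅=∅
  n3('aba'): parent n2 fail=6; on 'a' 6 → fail=7;  out ∅∪∅=∅
  n8('bab'): parent n7 fail=1; on 'b' 1 → fail=2;  out {1}∪∅={1}
  n4('abac'): parent n3 fail=7; on 'c' 7→1→0 → fail=0;  out ∅∪∅=∅
  n5('abacc'): parent n4 fail=0; on 'c' 0 → fail=0;  out {0}∪∅={0}

Scan:
pos 0 'c': at 0
pos 1 'c': at 0
pos 2 'c': at 0
pos 3 'c': at 0
pos 4 'b': at 6
pos 5 'a': at 7
pos 6 'b': at 8  emit P1@[4:6]
pos 7 'c': at 0 ·f
pos 8 'a': at 1
pos 9 'b': at 2
pos 10 'a': at 3
pos 11 'b': at 8 ·f  emit P1@[9:11]
pos 12 'a': at 3 ·f
pos 13 'b': at 8 ·f  emit P1@[11:13]
pos 14 'a': at 3 ·f
pos 15 'c': at 4
pos 16 'c': at 5  emit P0@[12:16]
pos 17 'a': at 1 ·f
pos 18 'b': at 2
pos 19 'a': at 3
pos 20 'c': at 4
pos 21 'c': at 5  emit P0@[17:21]
pos 22 'a': at 1 ·f
pos 23 'b': at 2
pos 24 'a': at 3
pos 25 'c': at 4
pos 26 'c': at 5  emit P0@[22:26]
pos 27 'a': at 1 ·f
pos 28 'b': at 2
pos 29 'a': at 3
pos 30 'b': at 8 ·f  emit P1@[28:30]
pos 31 'a': at 3 ·f
pos 32 'c': at 4
pos 33 'c': at 5  emit P0@[29:33]
pos 34 'c': at 0 ·f
pos 35 'c': at 0
pos 36 'b': at 6
pos 37 'a': at 7
pos 38 'a': at 1 ·f
pos 39 'b': at 2
pos 40 'a': at 3
pos 41 'c': at 4
pos 42 'c': at 5  emit P0@[38:42]
pos 43 'b': at 6 ·f
pos 44 'a': at 7
pos 45 'b': at 8  emit P1@[43:45]
pos 46 'a': at 3 ·f
pos 47 'a': at 1 ·f
pos 48 'b': at 2
pos 49 'a': at 3
pos 50 'c': at 4
pos 51 'c': at 5  emit P0@[47:51]
pos 52 'b': at 6 ·f

All matches (sorted): [[6,1],[11,1],[13,1],[16,0],[21,0],[26,0],[30,1],[33,0],[42,0],[45,1],[51,0]]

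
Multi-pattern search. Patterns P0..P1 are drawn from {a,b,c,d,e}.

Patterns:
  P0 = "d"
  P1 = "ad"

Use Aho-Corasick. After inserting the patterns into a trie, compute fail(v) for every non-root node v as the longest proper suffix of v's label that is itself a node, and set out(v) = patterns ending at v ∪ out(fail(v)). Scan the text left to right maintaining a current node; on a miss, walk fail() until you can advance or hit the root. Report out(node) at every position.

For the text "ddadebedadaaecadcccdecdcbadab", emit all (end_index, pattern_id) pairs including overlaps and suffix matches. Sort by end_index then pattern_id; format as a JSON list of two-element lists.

Construct AC machine:
Trie (insert patterns):
  0='ε' goto a→2 d→1
  1='d' goto ·  ←P0
  2='a' goto d→3
  3='ad' goto ·  ←P1

Failure links (BFS by depth):
  fail(1) 'd': from fail(0)=0 chase 'd': 0 ⇒ 0;  out={0}∪out(0)={0}
  fail(2) 'a': from fail(0)=0 chase 'a': 0 ⇒ 0;  out=∅∪out(0)=∅
  fail(3) 'ad': from fail(2)=0 chase 'd': 0 ⇒ 1;  out={1}∪out(1)={0,1}

Text stream:
i=0 'd': node 0→1  → match P0@[0:0]
i=1 'd': node 1→1 (via fail)  → match P0@[1:1]
i=2 'a': node 1→2 (via fail)
i=3 'd': node 2→3  → match P0@[3:3],P1@[2:3]
i=4 'e': node 3→0 (via fail)
i=5 'b': node 0→0
i=6 'e': node 0→0
i=7 'd': node 0→1  → match P0@[7:7]
i=8 'a': node 1→2 (via fail)
i=9 'd': node 2→3  → match P0@[9:9],P1@[8:9]
i=10 'a': node 3→2 (via fail)
i=11 'a': node 2→2 (via fail)
i=12 'e': node 2→0 (via fail)
i=13 'c': node 0→0
i=14 'a': node 0→2
i=15 'd': node 2→3  → match P0@[15:15],P1@[14:15]
i=16 'c': node 3→0 (via fail)
i=17 'c': node 0→0
i=18 'c': node 0→0
i=19 'd': node 0→1  → match P0@[19:19]
i=20 'e': node 1→0 (via fail)
i=21 'c': node 0→0
i=22 'd': node 0→1  → match P0@[22:22]
i=23 'c': node 1→0 (via fail)
i=24 'b': node 0→0
i=25 'a': node 0→2
i=26 'd': node 2→3  → match P0@[26:26],P1@[25:26]
i=27 'a': node 3→2 (via fail)
i=28 'b': node 2→0 (via fail)

Result: [[0,0],[1,0],[3,0],[3,1],[7,0],[9,0],[9,1],[15,0],[15,1],[19,0],[22,0],[26,0],[26,1]]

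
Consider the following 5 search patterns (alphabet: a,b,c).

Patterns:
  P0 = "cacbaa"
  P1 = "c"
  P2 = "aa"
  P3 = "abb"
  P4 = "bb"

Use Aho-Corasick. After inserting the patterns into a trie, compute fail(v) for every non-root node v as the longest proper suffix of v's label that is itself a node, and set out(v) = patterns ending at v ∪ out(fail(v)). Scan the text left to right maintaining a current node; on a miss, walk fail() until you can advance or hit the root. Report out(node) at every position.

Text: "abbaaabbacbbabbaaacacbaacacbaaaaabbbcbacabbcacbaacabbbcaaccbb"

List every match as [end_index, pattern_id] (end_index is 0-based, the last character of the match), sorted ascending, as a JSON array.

Build automaton:
Trie (insert patterns):
  0='ε' goto a→7 b→11 c→1
  1='c' goto a→2  ←P1
  2='ca' goto c→3
  3='cac' goto b→4
  4='cacb' goto a→5
  5='cacba' goto a→6
  6='cacbaa' goto ·  ←P0
  7='a' goto a→8 b→9
  8='aa' goto ·  ←P2
  9='ab' goto b→10
  10='abb' goto ·  ←P3
  11='b' goto b→12
  12='bb' goto ·  ←P4

BFS fail/out derivation:
  fail(1) 'c': from fail(0)=0 chase 'c': 0 ⇒ 0;  out={1}∪out(0)={1}
  fail(7) 'a': from fail(0)=0 chase 'a': 0 ⇒ 0;  out=∅∪out(0)=∅
  fail(11) 'b': from fail(0)=0 chase 'b': 0 ⇒ 0;  out=∅∪out(0)=∅
  fail(2) 'ca': from fail(1)=0 chase 'a': 0 ⇒ 7;  out=∅∪out(7)=∅
  fail(8) 'aa': from fail(7)=0 chase 'a': 0 ⇒ 7;  out={2}∪out(7)={2}
  fail(9) 'ab': from fail(7)=0 chase 'b': 0 ⇒ 11;  out=∅∪out(11)=∅
  fail(12) 'bb': from fail(11)=0 chase 'b': 0 ⇒ 11;  out={4}∪out(11)={4}
  fail(3) 'cac': from fail(2)=7 chase 'c': 7→0 ⇒ 1;  out=∅∪out(1)={1}
  fail(10) 'abb': from fail(9)=11 chase 'b': 11 ⇒ 12;  out={3}∪out(12)={3,4}
  fail(4) 'cacb': from fail(3)=1 chase 'b': 1→0 ⇒ 11;  out=∅∪out(11)=∅
  fail(5) 'cacba': from fail(4)=11 chase 'a': 11→0 ⇒ 7;  out=∅∪out(7)=∅
  fail(6) 'cacbaa': from fail(5)=7 chase 'a': 7 ⇒ 8;  out={0}∪out(8)={0,2}

Text stream:
pos 0 'a': at 7
pos 1 'b': at 9
pos 2 'b': at 10  → match P3@[0:2],P4@[1:2]
pos 3 'a': at 7 (via fail)
pos 4 'a': at 8  → match P2@[3:4]
pos 5 'a': at 8 (via fail)  → match P2@[4:5]
pos 6 'b': at 9 (via fail)
pos 7 'b': at 10  → match P3@[5:7],P4@[6:7]
pos 8 'a': at 7 (via fail)
pos 9 'c': at 1 (via fail)  → match P1@[9:9]
pos 10 'b': at 11 (via fail)
pos 11 'b': at 12  → match P4@[10:11]
pos 12 'a': at 7 (via fail)
pos 13 'b': at 9
pos 14 'b': at 10  → match P3@[12:14],P4@[13:14]
pos 15 'a': at 7 (via fail)
pos 16 'a': at 8  → match P2@[15:16]
pos 17 'a': at 8 (via fail)  → match P2@[16:17]
pos 18 'c': at 1 (via fail)  → match P1@[18:18]
pos 19 'a': at 2
pos 20 'c': at 3  → match P1@[20:20]
pos 21 'b': at 4
pos 22 'a': at 5
pos 23 'a': at 6  → match P0@[18:23],P2@[22:23]
pos 24 'c': at 1 (via fail)  → match P1@[24:24]
pos 25 'a': at 2
pos 26 'c': at 3  → match P1@[26:26]
pos 27 'b': at 4
pos 28 'a': at 5
pos 29 'a': at 6  → match P0@[24:29],P2@[28:29]
pos 30 'a': at 8 (via fail)  → match P2@[29:30]
pos 31 'a': at 8 (via fail)  → match P2@[30:31]
pos 32 'a': at 8 (via fail)  → match P2@[31:32]
pos 33 'b': at 9 (via fail)
pos 34 'b': at 10  → match P3@[32:34],P4@[33:34]
pos 35 'b': at 12 (via fail)  → match P4@[34:35]
pos 36 'c': at 1 (via fail)  → match P1@[36:36]
pos 37 'b': at 11 (via fail)
pos 38 'a': at 7 (via fail)
pos 39 'c': at 1 (via fail)  → match P1@[39:39]
pos 40 'a': at 2
pos 41 'b': at 9 (via fail)
pos 42 'b': at 10  → match P3@[40:42],P4@[41:42]
pos 43 'c': at 1 (via fail)  → match P1@[43:43]
pos 44 'a': at 2
pos 45 'c': at 3  → match P1@[45:45]
pos 46 'b': at 4
pos 47 'a': at 5
pos 48 'a': at 6  → match P0@[43:48],P2@[47:48]
pos 49 'c': at 1 (via fail)  → match P1@[49:49]
pos 50 'a': at 2
pos 51 'b': at 9 (via fail)
pos 52 'b': at 10  → match P3@[50:52],P4@[51:52]
pos 53 'b': at 12 (via fail)  → match P4@[52:53]
pos 54 'c': at 1 (via fail)  → match P1@[54:54]
pos 55 'a': at 2
pos 56 'a': at 8 (via fail)  → match P2@[55:56]
pos 57 'c': at 1 (via fail)  → match P1@[57:57]
pos 58 'c': at 1 (via fail)  → match P1@[58:58]
pos 59 'b': at 11 (via fail)
pos 60 'b': at 12  → match P4@[59:60]

Result: [[2,3],[2,4],[4,2],[5,2],[7,3],[7,4],[9,1],[11,4],[14,3],[14,4],[16,2],[17,2],[18,1],[20,1],[23,0],[23,2],[24,1],[26,1],[29,0],[29,2],[30,2],[31,2],[32,2],[34,3],[34,4],[35,4],[36,1],[39,1],[42,3],[42,4],[43,1],[45,1],[48,0],[48,2],[49,1],[52,3],[52,4],[53,4],[54,1],[56,2],[57,1],[58,1],[60,4]]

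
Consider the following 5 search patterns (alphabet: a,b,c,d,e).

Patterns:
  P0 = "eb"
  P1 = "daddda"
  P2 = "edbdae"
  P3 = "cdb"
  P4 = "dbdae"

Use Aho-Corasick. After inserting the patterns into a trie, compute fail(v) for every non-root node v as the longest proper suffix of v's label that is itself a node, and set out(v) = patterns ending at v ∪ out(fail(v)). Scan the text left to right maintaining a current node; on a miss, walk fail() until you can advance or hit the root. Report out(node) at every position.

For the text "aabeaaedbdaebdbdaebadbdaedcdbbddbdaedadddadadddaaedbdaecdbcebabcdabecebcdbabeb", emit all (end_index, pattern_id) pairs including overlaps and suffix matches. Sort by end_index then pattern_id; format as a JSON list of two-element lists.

Build automaton:
Trie nodes:
  n0 'ε': c→14 d→3 e→1
  n1 'e': b→2 d→9
  n2 'eb': ·  ←P0
  n3 'd': a→4 b→17
  n4 'da': d→5
  n5 'dad': d→6
  n6 'dadd': d→7
  n7 'daddd': a→8
  n8 'daddda': ·  ←P1
  n9 'ed': b→10
  n10 'edb': d→11
  n11 'edbd': a→12
  n12 'edbda': e→13
  n13 'edbdae': ·  ←P2
  n14 'c': d→15
  n15 'cd': b→16
  n16 'cdb': ·  ←P3
  n17 'db': d→18
  n18 'dbd': a→19
  n19 'dbda': e→20
  n20 'dbdae': ·  ←P4

BFS fail/out derivation:
  n1('e'): parent n0 fail=0; on 'e' 0 → fail=0;  out ∅∪∅=∅
  n3('d'): parent n0 fail=0; on 'd' 0 → fail=0;  out ∅∪∅=∅
  n14('c'): parent n0 fail=0; on 'c' 0 → fail=0;  out ∅∪∅=∅
  n2('eb'): parent n1 fail=0; on 'b' 0 → fail=0;  out {0}∪∅={0}
  n4('da'): parent n3 fail=0; on 'a' 0 → fail=0;  out ∅∪∅=∅
  n9('ed'): parent n1 fail=0; on 'd' 0 → fail=3;  out ∅∪∅=∅
  n15('cd'): parent n14 fail=0; on 'd' 0 → fail=3;  out ∅∪∅=∅
  n17('db'): parent n3 fail=0; on 'b' 0 → fail=0;  out ∅∪∅=∅
  n5('dad'): parent n4 fail=0; on 'd' 0 → fail=3;  out ∅∪∅=∅
  n10('edb'): parent n9 fail=3; on 'b' 3 → fail=17;  out ∅∪∅=∅
  n16('cdb'): parent n15 fail=3; on 'b' 3 → fail=17;  out {3}∪∅={3}
  n18('dbd'): parent n17 fail=0; on 'd' 0 → fail=3;  out ∅∪∅=∅
  n6('dadd'): parent n5 fail=3; on 'd' 3→0 → fail=3;  out ∅∪∅=∅
  n11('edbd'): parent n10 fail=17; on 'd' 17 → fail=18;  out ∅∪∅=∅
  n19('dbda'): parent n18 fail=3; on 'a' 3 → fail=4;  out ∅∪∅=∅
  n7('daddd'): parent n6 fail=3; on 'd' 3→0 → fail=3;  out ∅∪∅=∅
  n12('edbda'): parent n11 fail=18; on 'a' 18 → fail=19;  out ∅∪∅=∅
  n20('dbdae'): parent n19 fail=4; on 'e' 4→0 → fail=1;  out {4}∪∅={4}
  n8('daddda'): parent n7 fail=3; on 'a' 3 → fail=4;  out {1}∪∅={1}
  n13('edbdae'): parent n12 fail=19; on 'e' 19 → fail=20;  out {2}∪{4}={2,4}

Run:
pos 0 'a': at 0
pos 1 'a': at 0
pos 2 'b': at 0
pos 3 'e': at 1
pos 4 'a': at 0 ·f
pos 5 'a': at 0
pos 6 'e': at 1
pos 7 'd': at 9
pos 8 'b': at 10
pos 9 'd': at 11
pos 10 'a': at 12
pos 11 'e': at 13  ** P2@[6:11],P4@[7:11]
pos 12 'b': at 2 ·f  ** P0@[11:12]
pos 13 'd': at 3 ·f
pos 14 'b': at 17
pos 15 'd': at 18
pos 16 'a': at 19
pos 17 'e': at 20  ** P4@[13:17]
pos 18 'b': at 2 ·f  ** P0@[17:18]
pos 19 'a': at 0 ·f
pos 20 'd': at 3
pos 21 'b': at 17
pos 22 'd': at 18
pos 23 'a': at 19
pos 24 'e': at 20  ** P4@[20:24]
pos 25 'd': at 9 ·f
pos 26 'c': at 14 ·f
pos 27 'd': at 15
pos 28 'b': at 16  ** P3@[26:28]
pos 29 'b': at 0 ·f
pos 30 'd': at 3
pos 31 'd': at 3 ·f
pos 32 'b': at 17
pos 33 'd': at 18
pos 34 'a': at 19
pos 35 'e': at 20  ** P4@[31:35]
pos 36 'd': at 9 ·f
pos 37 'a': at 4 ·f
pos 38 'd': at 5
pos 39 'd': at 6
pos 40 'd': at 7
pos 41 'a': at 8  ** P1@[36:41]
pos 42 'd': at 5 ·f
pos 43 'a': at 4 ·f
pos 44 'd': at 5
pos 45 'd': at 6
pos 46 'd': at 7
pos 47 'a': at 8  ** P1@[42:47]
pos 48 'a': at 0 ·f
pos 49 'e': at 1
pos 50 'd': at 9
pos 51 'b': at 10
pos 52 'd': at 11
pos 53 'a': at 12
pos 54 'e': at 13  ** P2@[49:54],P4@[50:54]
pos 55 'c': at 14 ·f
pos 56 'd': at 15
pos 57 'b': at 16  ** P3@[55:57]
pos 58 'c': at 14 ·f
pos 59 'e': at 1 ·f
pos 60 'b': at 2  ** P0@[59:60]
pos 61 'a': at 0 ·f
pos 62 'b': at 0
pos 63 'c': at 14
pos 64 'd': at 15
pos 65 'a': at 4 ·f
pos 66 'b': at 0 ·f
pos 67 'e': at 1
pos 68 'c': at 14 ·f
pos 69 'e': at 1 ·f
pos 70 'b': at 2  ** P0@[69:70]
pos 71 'c': at 14 ·f
pos 72 'd': at 15
pos 73 'b': at 16  ** P3@[71:73]
pos 74 'a': at 0 ·f
pos 75 'b': at 0
pos 76 'e': at 1
pos 77 'b': at 2  ** P0@[76:77]

Result: [[11,2],[11,4],[12,0],[17,4],[18,0],[24,4],[28,3],[35,4],[41,1],[47,1],[54,2],[54,4],[57,3],[60,0],[70,0],[73,3],[77,0]]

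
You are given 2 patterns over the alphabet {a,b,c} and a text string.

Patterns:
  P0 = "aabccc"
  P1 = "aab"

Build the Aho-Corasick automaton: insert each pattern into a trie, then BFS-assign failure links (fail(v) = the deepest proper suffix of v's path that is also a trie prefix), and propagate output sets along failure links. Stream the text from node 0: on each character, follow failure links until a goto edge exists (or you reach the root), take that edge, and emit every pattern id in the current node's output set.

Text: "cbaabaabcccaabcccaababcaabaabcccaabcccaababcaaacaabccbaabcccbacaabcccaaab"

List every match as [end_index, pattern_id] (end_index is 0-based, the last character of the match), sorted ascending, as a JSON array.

Build:
Trie nodes:
  0='ε' goto a→1
  1='a' goto a→2
  2='aa' goto b→3
  3='aab' goto c→4  [P1 ends]
  4='aabc' goto c→5
  5='aabcc' goto c→6
  6='aabccc' goto ·  [P0 ends]

Failure links (BFS by depth):
  fail(1) 'a': from fail(0)=0 chase 'a': 0 ⇒ 0;  out=∅∪out(0)=∅
  fail(2) 'aa': from fail(1)=0 chase 'a': 0 ⇒ 1;  out=∅∪out(1)=∅
  fail(3) 'aab': from fail(2)=1 chase 'b': 1→0 ⇒ 0;  out={1}∪out(0)={1}
  fail(4) 'aabc': from fail(3)=0 chase 'c': 0 ⇒ 0;  out=∅∪out(0)=∅
  fail(5) 'aabcc': from fail(4)=0 chase 'c': 0 ⇒ 0;  out=∅∪out(0)=∅
  fail(6) 'aabccc': from fail(5)=0 chase 'c': 0 ⇒ 0;  out={0}∪out(0)={0}

Text stream:
[0] read 'c'  n0⇒n0
[1] read 'b'  n0⇒n0
[2] read 'a'  n0⇒n1
[3] read 'a'  n1⇒n2
[4] read 'b'  n2⇒n3  → match P1@[2:4]
[5] read 'a'  n3⇒n1 (via fail)
[6] read 'a'  n1⇒n2
[7] read 'b'  n2⇒n3  → match P1@[5:7]
[8] read 'c'  n3⇒n4
[9] read 'c'  n4⇒n5
[10] read 'c'  n5⇒n6  → match P0@[5:10]
[11] read 'a'  n6⇒n1 (via fail)
[12] read 'a'  n1⇒n2
[13] read 'b'  n2⇒n3  → match P1@[11:13]
[14] read 'c'  n3⇒n4
[15] read 'c'  n4⇒n5
[16] read 'c'  n5⇒n6  → match P0@[11:16]
[17] read 'a'  n6⇒n1 (via fail)
[18] read 'a'  n1⇒n2
[19] read 'b'  n2⇒n3  → match P1@[17:19]
[20] read 'a'  n3⇒n1 (via fail)
[21] read 'b'  n1⇒n0 (via fail)
[22] read 'c'  n0⇒n0
[23] read 'a'  n0⇒n1
[24] read 'a'  n1⇒n2
[25] read 'b'  n2⇒n3  → match P1@[23:25]
[26] read 'a'  n3⇒n1 (via fail)
[27] read 'a'  n1⇒n2
[28] read 'b'  n2⇒n3  → match P1@[26:28]
[29] read 'c'  n3⇒n4
[30] read 'c'  n4⇒n5
[31] read 'c'  n5⇒n6  → match P0@[26:31]
[32] read 'a'  n6⇒n1 (via fail)
[33] read 'a'  n1⇒n2
[34] read 'b'  n2⇒n3  → match P1@[32:34]
[35] read 'c'  n3⇒n4
[36] read 'c'  n4⇒n5
[37] read 'c'  n5⇒n6  → match P0@[32:37]
[38] read 'a'  n6⇒n1 (via fail)
[39] read 'a'  n1⇒n2
[40] read 'b'  n2⇒n3  → match P1@[38:40]
[41] read 'a'  n3⇒n1 (via fail)
[42] read 'b'  n1⇒n0 (via fail)
[43] read 'c'  n0⇒n0
[44] read 'a'  n0⇒n1
[45] read 'a'  n1⇒n2
[46] read 'a'  n2⇒n2 (via fail)
[47] read 'c'  n2⇒n0 (via fail)
[48] read 'a'  n0⇒n1
[49] read 'a'  n1⇒n2
[50] read 'b'  n2⇒n3  → match P1@[48:50]
[51] read 'c'  n3⇒n4
[52] read 'c'  n4⇒n5
[53] read 'b'  n5⇒n0 (via fail)
[54] read 'a'  n0⇒n1
[55] read 'a'  n1⇒n2
[56] read 'b'  n2⇒n3  → match P1@[54:56]
[57] read 'c'  n3⇒n4
[58] read 'c'  n4⇒n5
[59] read 'c'  n5⇒n6  → match P0@[54:59]
[60] read 'b'  n6⇒n0 (via fail)
[61] read 'a'  n0⇒n1
[62] read 'c'  n1⇒n0 (via fail)
[63] read 'a'  n0⇒n1
[64] read 'a'  n1⇒n2
[65] read 'b'  n2⇒n3  → match P1@[63:65]
[66] read 'c'  n3⇒n4
[67] read 'c'  n4⇒n5
[68] read 'c'  n5⇒n6  → match P0@[63:68]
[69] read 'a'  n6⇒n1 (via fail)
[70] read 'a'  n1⇒n2
[71] read 'a'  n2⇒n2 (via fail)
[72] read 'b'  n2⇒n3  → match P1@[70:72]

Matches: [[4,1],[7,1],[10,0],[13,1],[16,0],[19,1],[25,1],[28,1],[31,0],[34,1],[37,0],[40,1],[50,1],[56,1],[59,0],[65,1],[68,0],[72,1]]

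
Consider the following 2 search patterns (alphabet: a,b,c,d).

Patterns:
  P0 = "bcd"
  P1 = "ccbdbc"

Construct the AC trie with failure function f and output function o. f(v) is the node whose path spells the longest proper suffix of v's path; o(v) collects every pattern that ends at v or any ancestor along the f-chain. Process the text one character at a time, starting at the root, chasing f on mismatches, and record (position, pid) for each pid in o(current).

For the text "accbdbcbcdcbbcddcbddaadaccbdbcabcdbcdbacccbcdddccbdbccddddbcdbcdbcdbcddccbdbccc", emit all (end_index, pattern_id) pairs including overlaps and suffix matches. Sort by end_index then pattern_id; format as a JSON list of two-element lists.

Build automaton:
Trie nodes:
  0='ε' goto b→1 c→4
  1='b' goto c→2
  2='bc' goto d→3
  3='bcd' goto ·  ←P0
  4='c' goto c→5
  5='cc' goto b→6
  6='ccb' goto d→7
  7='ccbd' goto b→8
  8='ccbdb' goto c→9
  9='ccbdbc' goto ·  ←P1

BFS fail/out derivation:
  n1('b'): parent n0 fail=0; on 'b' 0 → fail=0;  out ∅∪∅=∅
  n4('c'): parent n0 fail=0; on 'c' 0 → fail=0;  out ∅∪∅=∅
  n2('bc'): parent n1 fail=0; on 'c' 0 → fail=4;  out ∅∪∅=∅
  n5('cc'): parent n4 fail=0; on 'c' 0 → fail=4;  out ∅∪∅=∅
  n3('bcd'): parent n2 fail=4; on 'd' 4→0 → fail=0;  out {0}∪∅={0}
  n6('ccb'): parent n5 fail=4; on 'b' 4→0 → fail=1;  out ∅∪∅=∅
  n7('ccbd'): parent n6 fail=1; on 'd' 1→0 → fail=0;  out ∅∪∅=∅
  n8('ccbdb'): parent n7 fail=0; on 'b' 0 → fail=1;  out ∅∪∅=∅
  n9('ccbdbc'): parent n8 fail=1; on 'c' 1 → fail=2;  out {1}∪∅={1}

Run:
[0] read 'a'  n0⇒n0
[1] read 'c'  n0⇒n4
[2] read 'c'  n4⇒n5
[3] read 'b'  n5⇒n6
[4] read 'd'  n6⇒n7
[5] read 'b'  n7⇒n8
[6] read 'c'  n8⇒n9  → match P1@[1:6]
[7] read 'b'  n9⇒n1 (fail-walked)
[8] read 'c'  n1⇒n2
[9] read 'd'  n2⇒n3  → match P0@[7:9]
[10] read 'c'  n3⇒n4 (fail-walked)
[11] read 'b'  n4⇒n1 (fail-walked)
[12] read 'b'  n1⇒n1 (fail-walked)
[13] read 'c'  n1⇒n2
[14] read 'd'  n2⇒n3  → match P0@[12:14]
[15] read 'd'  n3⇒n0 (fail-walked)
[16] read 'c'  n0⇒n4
[17] read 'b'  n4⇒n1 (fail-walked)
[18] read 'd'  n1⇒n0 (fail-walked)
[19] read 'd'  n0⇒n0
[20] read 'a'  n0⇒n0
[21] read 'a'  n0⇒n0
[22] read 'd'  n0⇒n0
[23] read 'a'  n0⇒n0
[24] read 'c'  n0⇒n4
[25] read 'c'  n4⇒n5
[26] read 'b'  n5⇒n6
[27] read 'd'  n6⇒n7
[28] read 'b'  n7⇒n8
[29] read 'c'  n8⇒n9  → match P1@[24:29]
[30] read 'a'  n9⇒n0 (fail-walked)
[31] read 'b'  n0⇒n1
[32] read 'c'  n1⇒n2
[33] read 'd'  n2⇒n3  → match P0@[31:33]
[34] read 'b'  n3⇒n1 (fail-walked)
[35] read 'c'  n1⇒n2
[36] read 'd'  n2⇒n3  → match P0@[34:36]
[37] read 'b'  n3⇒n1 (fail-walked)
[38] read 'a'  n1⇒n0 (fail-walked)
[39] read 'c'  n0⇒n4
[40] read 'c'  n4⇒n5
[41] read 'c'  n5⇒n5 (fail-walked)
[42] read 'b'  n5⇒n6
[43] read 'c'  n6⇒n2 (fail-walked)
[44] read 'd'  n2⇒n3  → match P0@[42:44]
[45] read 'd'  n3⇒n0 (fail-walked)
[46] read 'd'  n0⇒n0
[47] read 'c'  n0⇒n4
[48] read 'c'  n4⇒n5
[49] read 'b'  n5⇒n6
[50] read 'd'  n6⇒n7
[51] read 'b'  n7⇒n8
[52] read 'c'  n8⇒n9  → match P1@[47:52]
[53] read 'c'  n9⇒n5 (fail-walked)
[54] read 'd'  n5⇒n0 (fail-walked)
[55] read 'd'  n0⇒n0
[56] read 'd'  n0⇒n0
[57] read 'd'  n0⇒n0
[58] read 'b'  n0⇒n1
[59] read 'c'  n1⇒n2
[60] read 'd'  n2⇒n3  → match P0@[58:60]
[61] read 'b'  n3⇒n1 (fail-walked)
[62] read 'c'  n1⇒n2
[63] read 'd'  n2⇒n3  → match P0@[61:63]
[64] read 'b'  n3⇒n1 (fail-walked)
[65] read 'c'  n1⇒n2
[66] read 'd'  n2⇒n3  → match P0@[64:66]
[67] read 'b'  n3⇒n1 (fail-walked)
[68] read 'c'  n1⇒n2
[69] read 'd'  n2⇒n3  → match P0@[67:69]
[70] read 'd'  n3⇒n0 (fail-walked)
[71] read 'c'  n0⇒n4
[72] read 'c'  n4⇒n5
[73] read 'b'  n5⇒n6
[74] read 'd'  n6⇒n7
[75] read 'b'  n7⇒n8
[76] read 'c'  n8⇒n9  → match P1@[71:76]
[77] read 'c'  n9⇒n5 (fail-walked)
[78] read 'c'  n5⇒n5 (fail-walked)

Matches: [[6,1],[9,0],[14,0],[29,1],[33,0],[36,0],[44,0],[52,1],[60,0],[63,0],[66,0],[69,0],[76,1]]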